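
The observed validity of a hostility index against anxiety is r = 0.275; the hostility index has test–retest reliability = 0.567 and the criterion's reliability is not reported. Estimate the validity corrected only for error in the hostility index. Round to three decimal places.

0.365

Single correction: r_c = r_obs / √r_xx = 0.275 / √0.567 = 0.275 / 0.7530 ≈ 0.365.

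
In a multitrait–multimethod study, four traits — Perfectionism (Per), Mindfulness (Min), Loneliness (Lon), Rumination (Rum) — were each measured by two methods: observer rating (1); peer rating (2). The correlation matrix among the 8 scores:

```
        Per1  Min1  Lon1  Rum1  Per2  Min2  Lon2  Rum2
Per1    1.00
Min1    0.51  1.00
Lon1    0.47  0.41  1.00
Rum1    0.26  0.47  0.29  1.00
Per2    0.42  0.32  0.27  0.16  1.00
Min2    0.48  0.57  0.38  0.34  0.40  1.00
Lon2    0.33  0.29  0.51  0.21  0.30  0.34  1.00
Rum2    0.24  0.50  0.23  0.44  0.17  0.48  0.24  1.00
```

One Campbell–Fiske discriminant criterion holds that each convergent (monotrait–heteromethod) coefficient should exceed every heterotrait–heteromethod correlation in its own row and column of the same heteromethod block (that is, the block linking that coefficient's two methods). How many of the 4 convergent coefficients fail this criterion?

2

Checking each validity diagonal entry against its comparison values:
Per (methods 1·2): 0.42 vs {0.48, 0.32, 0.33, 0.27, 0.24, 0.16} → fail.
Min (methods 1·2): 0.57 vs {0.32, 0.48, 0.29, 0.38, 0.50, 0.34} → pass.
Lon (methods 1·2): 0.51 vs {0.27, 0.33, 0.38, 0.29, 0.23, 0.21} → pass.
Rum (methods 1·2): 0.44 vs {0.16, 0.24, 0.34, 0.50, 0.21, 0.23} → fail.
2 of 4 fail.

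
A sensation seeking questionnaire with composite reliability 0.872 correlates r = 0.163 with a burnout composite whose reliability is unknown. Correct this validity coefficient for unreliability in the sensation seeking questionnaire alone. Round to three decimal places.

0.175

Single correction: r_c = r_obs / √r_xx = 0.163 / √0.872 = 0.163 / 0.9338 ≈ 0.175.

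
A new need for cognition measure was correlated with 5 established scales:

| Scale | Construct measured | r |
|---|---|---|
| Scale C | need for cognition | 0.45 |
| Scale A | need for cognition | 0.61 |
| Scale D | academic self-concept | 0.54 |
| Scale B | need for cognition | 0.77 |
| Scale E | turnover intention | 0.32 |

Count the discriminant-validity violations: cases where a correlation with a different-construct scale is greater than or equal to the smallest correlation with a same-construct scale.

1

Convergent (same construct = need for cognition): Scale C, Scale A, Scale B.
Smallest convergent = 0.45. Discriminant values: 0.54, 0.32; count ≥ 0.45 → 1.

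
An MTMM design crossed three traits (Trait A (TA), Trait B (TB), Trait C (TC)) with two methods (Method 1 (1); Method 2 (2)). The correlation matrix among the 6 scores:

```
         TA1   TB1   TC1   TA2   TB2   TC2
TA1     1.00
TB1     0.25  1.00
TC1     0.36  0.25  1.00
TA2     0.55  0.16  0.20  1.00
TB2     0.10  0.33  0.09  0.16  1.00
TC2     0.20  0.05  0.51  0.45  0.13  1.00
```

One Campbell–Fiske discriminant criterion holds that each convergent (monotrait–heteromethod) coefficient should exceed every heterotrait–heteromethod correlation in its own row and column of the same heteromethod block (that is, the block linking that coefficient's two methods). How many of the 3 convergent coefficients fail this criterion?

0

Each convergent coefficient versus the relevant comparison correlations:
TA (methods 1·2): 0.55 vs {0.10, 0.16, 0.20, 0.20} → pass.
TB (methods 1·2): 0.33 vs {0.16, 0.10, 0.05, 0.09} → pass.
TC (methods 1·2): 0.51 vs {0.20, 0.20, 0.09, 0.05} → pass.
0 of 3 fail.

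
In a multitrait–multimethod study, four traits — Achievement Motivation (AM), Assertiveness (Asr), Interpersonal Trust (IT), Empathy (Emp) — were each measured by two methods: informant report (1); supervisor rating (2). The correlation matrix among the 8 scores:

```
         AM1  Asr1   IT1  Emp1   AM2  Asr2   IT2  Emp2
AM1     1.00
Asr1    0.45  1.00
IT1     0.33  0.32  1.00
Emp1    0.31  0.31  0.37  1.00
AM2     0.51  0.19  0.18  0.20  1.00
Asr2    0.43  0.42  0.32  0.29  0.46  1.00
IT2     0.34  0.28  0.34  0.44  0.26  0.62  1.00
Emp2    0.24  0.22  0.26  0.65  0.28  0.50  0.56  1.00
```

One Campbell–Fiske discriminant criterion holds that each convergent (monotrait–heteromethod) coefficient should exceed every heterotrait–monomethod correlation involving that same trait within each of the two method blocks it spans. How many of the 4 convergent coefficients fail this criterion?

2

Checking each validity diagonal entry against its comparison values:
AM (methods 1·2): 0.51 vs {0.45, 0.46, 0.33, 0.26, 0.31, 0.28} → pass.
Asr (methods 1·2): 0.42 vs {0.45, 0.46, 0.32, 0.62, 0.31, 0.50} → fail.
IT (methods 1·2): 0.34 vs {0.33, 0.26, 0.32, 0.62, 0.37, 0.56} → fail.
Emp (methods 1·2): 0.65 vs {0.31, 0.28, 0.31, 0.50, 0.37, 0.56} → pass.
2 of 4 fail.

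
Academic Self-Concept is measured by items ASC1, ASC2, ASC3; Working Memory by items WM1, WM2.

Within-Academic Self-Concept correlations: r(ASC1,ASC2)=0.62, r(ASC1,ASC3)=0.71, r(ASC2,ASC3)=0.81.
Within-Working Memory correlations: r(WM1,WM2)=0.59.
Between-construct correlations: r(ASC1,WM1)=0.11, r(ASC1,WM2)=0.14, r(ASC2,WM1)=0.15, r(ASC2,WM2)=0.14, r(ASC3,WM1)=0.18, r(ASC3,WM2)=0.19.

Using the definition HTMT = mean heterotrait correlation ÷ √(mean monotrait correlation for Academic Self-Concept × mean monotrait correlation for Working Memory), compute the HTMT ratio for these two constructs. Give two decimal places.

Mean between = 0.91/6 = 0.1517.
Mean within-ASC = 2.14/3 = 0.7133; mean within-WM = 0.59/1 = 0.5900.
Geometric mean = √(0.7133 × 0.5900) = 0.6487.
HTMT = 0.1517 / 0.6487 = 0.23.

0.23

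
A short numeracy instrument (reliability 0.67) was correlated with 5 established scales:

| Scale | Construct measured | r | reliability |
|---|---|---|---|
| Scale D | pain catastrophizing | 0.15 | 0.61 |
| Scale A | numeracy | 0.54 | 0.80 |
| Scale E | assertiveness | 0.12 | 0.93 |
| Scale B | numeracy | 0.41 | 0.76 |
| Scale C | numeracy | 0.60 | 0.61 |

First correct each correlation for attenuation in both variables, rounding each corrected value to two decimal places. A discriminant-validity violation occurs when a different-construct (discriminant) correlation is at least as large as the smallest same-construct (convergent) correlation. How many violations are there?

Disattenuated r (r / √(r_scale · r_new)):
  Scale D (disc): 0.15 / √(0.61·0.67) = 0.23
  Scale A (conv): 0.54 / √(0.80·0.67) = 0.74
  Scale E (disc): 0.12 / √(0.93·0.67) = 0.15
  Scale B (conv): 0.41 / √(0.76·0.67) = 0.57
  Scale C (conv): 0.60 / √(0.61·0.67) = 0.94
Smallest convergent = 0.57. Discriminant values: 0.23, 0.15; count ≥ 0.57 → 0.

0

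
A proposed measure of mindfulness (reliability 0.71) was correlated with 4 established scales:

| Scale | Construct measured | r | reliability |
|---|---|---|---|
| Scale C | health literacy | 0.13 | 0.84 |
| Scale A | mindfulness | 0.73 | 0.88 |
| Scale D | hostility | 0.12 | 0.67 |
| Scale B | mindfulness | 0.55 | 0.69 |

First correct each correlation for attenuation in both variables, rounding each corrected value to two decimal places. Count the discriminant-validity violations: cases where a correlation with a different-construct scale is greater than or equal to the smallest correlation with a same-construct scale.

Disattenuated r (r / √(r_scale · r_new)):
  Scale C (disc): 0.13 / √(0.84·0.71) = 0.17
  Scale A (conv): 0.73 / √(0.88·0.71) = 0.92
  Scale D (disc): 0.12 / √(0.67·0.71) = 0.17
  Scale B (conv): 0.55 / √(0.69·0.71) = 0.79
Smallest convergent = 0.79. Discriminant values: 0.17, 0.17; count ≥ 0.79 → 0.

0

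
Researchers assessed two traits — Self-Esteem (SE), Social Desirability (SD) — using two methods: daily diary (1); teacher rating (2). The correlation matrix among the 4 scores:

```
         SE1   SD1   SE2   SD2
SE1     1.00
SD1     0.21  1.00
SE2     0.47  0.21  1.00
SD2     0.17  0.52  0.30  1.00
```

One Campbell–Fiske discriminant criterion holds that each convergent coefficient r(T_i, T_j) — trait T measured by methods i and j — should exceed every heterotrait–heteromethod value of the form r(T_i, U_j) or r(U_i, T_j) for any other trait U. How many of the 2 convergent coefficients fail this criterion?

Each convergent coefficient versus the relevant comparison correlations:
SE (methods 1·2): 0.47 vs {0.17, 0.21} → pass.
SD (methods 1·2): 0.52 vs {0.21, 0.17} → pass.
0 of 2 fail.

0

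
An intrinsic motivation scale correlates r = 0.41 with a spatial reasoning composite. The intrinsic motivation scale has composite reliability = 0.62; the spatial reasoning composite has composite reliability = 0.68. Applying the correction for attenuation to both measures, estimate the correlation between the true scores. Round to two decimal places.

0.63

r_true = r_obs / √(r_xx · r_yy) = 0.41 / √(0.62 × 0.68) = 0.41 / √0.4216 = 0.41 / 0.6493 ≈ 0.63.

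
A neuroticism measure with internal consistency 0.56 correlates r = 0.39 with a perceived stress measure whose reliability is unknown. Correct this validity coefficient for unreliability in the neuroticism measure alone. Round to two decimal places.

Single correction: r_c = r_obs / √r_xx = 0.39 / √0.56 = 0.39 / 0.7483 ≈ 0.52.

0.52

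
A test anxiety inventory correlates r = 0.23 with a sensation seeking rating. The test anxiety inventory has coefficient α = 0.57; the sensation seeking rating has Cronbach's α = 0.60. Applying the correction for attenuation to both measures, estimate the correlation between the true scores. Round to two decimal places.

r_true = r_obs / √(r_xx · r_yy) = 0.23 / √(0.57 × 0.60) = 0.23 / √0.3420 = 0.23 / 0.5848 ≈ 0.39.

0.39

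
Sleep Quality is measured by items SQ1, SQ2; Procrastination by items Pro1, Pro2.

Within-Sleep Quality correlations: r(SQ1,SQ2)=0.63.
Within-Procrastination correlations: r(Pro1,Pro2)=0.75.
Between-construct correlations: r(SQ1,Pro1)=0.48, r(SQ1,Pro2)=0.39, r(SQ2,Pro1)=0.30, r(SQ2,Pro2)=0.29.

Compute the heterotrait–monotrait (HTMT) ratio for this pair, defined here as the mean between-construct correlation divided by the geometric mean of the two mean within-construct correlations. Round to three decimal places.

Mean between = 1.46/4 = 0.3650.
Mean within-SQ = 0.63/1 = 0.6300; mean within-Pro = 0.75/1 = 0.7500.
Geometric mean = √(0.6300 × 0.7500) = 0.6874.
HTMT = 0.3650 / 0.6874 = 0.531.

0.531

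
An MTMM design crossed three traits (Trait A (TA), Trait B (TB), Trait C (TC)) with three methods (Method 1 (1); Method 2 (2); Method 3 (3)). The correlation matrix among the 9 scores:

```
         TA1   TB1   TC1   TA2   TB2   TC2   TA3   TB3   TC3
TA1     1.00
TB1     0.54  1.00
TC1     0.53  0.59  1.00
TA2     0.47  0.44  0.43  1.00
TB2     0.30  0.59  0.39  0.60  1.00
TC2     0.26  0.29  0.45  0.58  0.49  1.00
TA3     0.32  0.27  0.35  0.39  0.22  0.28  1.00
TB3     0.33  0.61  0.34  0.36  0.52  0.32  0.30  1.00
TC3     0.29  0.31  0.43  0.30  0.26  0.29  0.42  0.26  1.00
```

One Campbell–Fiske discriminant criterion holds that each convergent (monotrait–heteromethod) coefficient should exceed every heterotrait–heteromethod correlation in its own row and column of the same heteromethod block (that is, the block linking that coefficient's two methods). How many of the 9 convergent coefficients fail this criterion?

Each convergent coefficient versus the relevant comparison correlations:
TA (methods 1·2): 0.47 vs {0.30, 0.44, 0.26, 0.43} → pass.
TA (methods 1·3): 0.32 vs {0.33, 0.27, 0.29, 0.35} → fail.
TA (methods 2·3): 0.39 vs {0.36, 0.22, 0.30, 0.28} → pass.
TB (methods 1·2): 0.59 vs {0.44, 0.30, 0.29, 0.39} → pass.
TB (methods 1·3): 0.61 vs {0.27, 0.33, 0.31, 0.34} → pass.
TB (methods 2·3): 0.52 vs {0.22, 0.36, 0.26, 0.32} → pass.
TC (methods 1·2): 0.45 vs {0.43, 0.26, 0.39, 0.29} → pass.
TC (methods 1·3): 0.43 vs {0.35, 0.29, 0.34, 0.31} → pass.
TC (methods 2·3): 0.29 vs {0.28, 0.30, 0.32, 0.26} → fail.
2 of 9 fail.

2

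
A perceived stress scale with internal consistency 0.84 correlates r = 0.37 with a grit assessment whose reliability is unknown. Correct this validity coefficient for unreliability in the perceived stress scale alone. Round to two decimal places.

0.40

Single correction: r_c = r_obs / √r_xx = 0.37 / √0.84 = 0.37 / 0.9165 ≈ 0.40.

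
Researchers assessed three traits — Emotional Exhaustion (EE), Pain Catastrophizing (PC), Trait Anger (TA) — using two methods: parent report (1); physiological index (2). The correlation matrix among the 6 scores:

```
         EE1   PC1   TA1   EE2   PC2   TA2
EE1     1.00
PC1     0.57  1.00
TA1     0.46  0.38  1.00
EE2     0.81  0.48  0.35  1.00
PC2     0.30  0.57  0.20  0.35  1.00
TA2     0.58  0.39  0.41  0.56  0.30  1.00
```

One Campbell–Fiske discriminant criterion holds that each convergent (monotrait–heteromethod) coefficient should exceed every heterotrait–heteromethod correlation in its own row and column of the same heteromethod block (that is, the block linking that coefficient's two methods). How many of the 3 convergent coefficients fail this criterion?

1

Convergent coefficients and their comparison sets:
EE (methods 1·2): 0.81 vs {0.30, 0.48, 0.58, 0.35} → pass.
PC (methods 1·2): 0.57 vs {0.48, 0.30, 0.39, 0.20} → pass.
TA (methods 1·2): 0.41 vs {0.35, 0.58, 0.20, 0.39} → fail.
1 of 3 fail.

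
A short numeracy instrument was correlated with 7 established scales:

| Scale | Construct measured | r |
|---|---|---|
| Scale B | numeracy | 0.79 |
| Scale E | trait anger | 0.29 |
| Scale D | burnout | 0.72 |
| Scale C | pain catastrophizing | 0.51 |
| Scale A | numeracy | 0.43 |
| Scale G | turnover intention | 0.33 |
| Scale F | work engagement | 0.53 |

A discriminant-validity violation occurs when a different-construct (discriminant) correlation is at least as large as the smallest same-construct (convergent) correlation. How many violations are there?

3

Convergent (same construct = numeracy): Scale B, Scale A.
Smallest convergent = 0.43. Discriminant values: 0.29, 0.72, 0.51, 0.33, 0.53; count ≥ 0.43 → 3.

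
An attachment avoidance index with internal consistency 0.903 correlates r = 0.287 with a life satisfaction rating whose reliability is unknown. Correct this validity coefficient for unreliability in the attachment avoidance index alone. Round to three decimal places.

Single correction: r_c = r_obs / √r_xx = 0.287 / √0.903 = 0.287 / 0.9503 ≈ 0.302.

0.302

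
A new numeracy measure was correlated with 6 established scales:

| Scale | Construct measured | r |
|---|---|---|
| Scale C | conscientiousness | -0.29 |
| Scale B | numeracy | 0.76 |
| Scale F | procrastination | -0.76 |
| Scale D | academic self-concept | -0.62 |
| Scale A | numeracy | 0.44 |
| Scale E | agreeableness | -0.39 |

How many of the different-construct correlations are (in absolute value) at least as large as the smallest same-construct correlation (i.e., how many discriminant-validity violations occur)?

Convergent (same construct = numeracy): Scale B, Scale A.
Smallest convergent = 0.44. Discriminant |r|: 0.29, 0.76, 0.62, 0.39; count ≥ 0.44 → 2.

2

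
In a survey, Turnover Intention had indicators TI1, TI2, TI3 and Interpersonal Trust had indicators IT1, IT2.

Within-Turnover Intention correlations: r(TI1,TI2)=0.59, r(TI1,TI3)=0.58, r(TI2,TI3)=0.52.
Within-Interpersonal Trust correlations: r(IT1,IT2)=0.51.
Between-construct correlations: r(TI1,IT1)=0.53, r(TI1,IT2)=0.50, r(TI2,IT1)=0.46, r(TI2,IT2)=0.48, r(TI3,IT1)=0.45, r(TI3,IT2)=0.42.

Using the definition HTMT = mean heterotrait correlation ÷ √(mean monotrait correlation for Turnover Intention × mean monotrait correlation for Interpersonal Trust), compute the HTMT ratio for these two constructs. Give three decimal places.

Mean between = 2.84/6 = 0.4733.
Mean within-TI = 1.69/3 = 0.5633; mean within-IT = 0.51/1 = 0.5100.
Geometric mean = √(0.5633 × 0.5100) = 0.5360.
HTMT = 0.4733 / 0.5360 = 0.883.

0.883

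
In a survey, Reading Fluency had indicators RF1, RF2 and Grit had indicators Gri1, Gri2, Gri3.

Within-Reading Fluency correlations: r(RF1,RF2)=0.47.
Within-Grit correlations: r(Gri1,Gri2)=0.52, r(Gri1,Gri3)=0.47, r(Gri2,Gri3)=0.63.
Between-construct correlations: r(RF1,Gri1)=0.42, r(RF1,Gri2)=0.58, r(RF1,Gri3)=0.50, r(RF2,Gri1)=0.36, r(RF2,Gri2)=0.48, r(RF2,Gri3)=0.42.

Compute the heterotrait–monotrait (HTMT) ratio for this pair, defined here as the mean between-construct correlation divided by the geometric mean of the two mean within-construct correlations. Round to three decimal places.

Between-construct mean = 2.76/6 = 0.4600.
Mean within-RF = 0.47/1 = 0.4700; mean within-Gri = 1.62/3 = 0.5400.
Geometric mean = √(0.4700 × 0.5400) = 0.5038.
HTMT = 0.4600 / 0.5038 = 0.913.

0.913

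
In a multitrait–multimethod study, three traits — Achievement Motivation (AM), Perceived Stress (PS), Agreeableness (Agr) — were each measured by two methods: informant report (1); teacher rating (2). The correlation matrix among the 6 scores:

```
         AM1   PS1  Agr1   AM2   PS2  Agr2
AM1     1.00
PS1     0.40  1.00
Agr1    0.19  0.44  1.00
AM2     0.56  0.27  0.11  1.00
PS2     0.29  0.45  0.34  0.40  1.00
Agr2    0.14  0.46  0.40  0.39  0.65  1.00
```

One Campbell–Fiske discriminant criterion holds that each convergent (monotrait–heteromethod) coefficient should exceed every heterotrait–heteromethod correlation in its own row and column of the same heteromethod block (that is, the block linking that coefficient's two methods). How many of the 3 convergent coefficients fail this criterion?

2

Convergent coefficients and their comparison sets:
AM (methods 1·2): 0.56 vs {0.29, 0.27, 0.14, 0.11} → pass.
PS (methods 1·2): 0.45 vs {0.27, 0.29, 0.46, 0.34} → fail.
Agr (methods 1·2): 0.40 vs {0.11, 0.14, 0.34, 0.46} → fail.
2 of 3 fail.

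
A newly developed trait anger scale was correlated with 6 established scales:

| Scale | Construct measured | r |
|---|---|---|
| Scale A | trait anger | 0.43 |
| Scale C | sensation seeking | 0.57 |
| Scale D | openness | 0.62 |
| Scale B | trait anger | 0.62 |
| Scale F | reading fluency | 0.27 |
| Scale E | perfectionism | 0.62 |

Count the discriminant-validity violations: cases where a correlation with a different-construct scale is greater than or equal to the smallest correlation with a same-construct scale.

Convergent (same construct = trait anger): Scale A, Scale B.
Smallest convergent = 0.43. Discriminant values: 0.57, 0.62, 0.27, 0.62; count ≥ 0.43 → 3.

3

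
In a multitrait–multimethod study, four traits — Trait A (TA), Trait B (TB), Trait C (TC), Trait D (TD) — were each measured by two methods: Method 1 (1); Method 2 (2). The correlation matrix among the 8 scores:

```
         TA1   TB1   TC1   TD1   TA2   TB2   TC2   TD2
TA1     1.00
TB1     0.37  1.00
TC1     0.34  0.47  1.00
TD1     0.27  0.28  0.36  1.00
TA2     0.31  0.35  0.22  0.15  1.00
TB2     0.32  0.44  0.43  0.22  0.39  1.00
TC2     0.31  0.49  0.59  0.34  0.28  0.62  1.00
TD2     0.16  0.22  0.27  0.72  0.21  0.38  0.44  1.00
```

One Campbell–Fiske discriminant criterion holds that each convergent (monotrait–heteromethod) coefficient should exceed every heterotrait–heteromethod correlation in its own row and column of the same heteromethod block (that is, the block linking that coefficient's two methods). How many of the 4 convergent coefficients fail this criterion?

Each convergent coefficient versus the relevant comparison correlations:
TA (methods 1·2): 0.31 vs {0.32, 0.35, 0.31, 0.22, 0.16, 0.15} → fail.
TB (methods 1·2): 0.44 vs {0.35, 0.32, 0.49, 0.43, 0.22, 0.22} → fail.
TC (methods 1·2): 0.59 vs {0.22, 0.31, 0.43, 0.49, 0.27, 0.34} → pass.
TD (methods 1·2): 0.72 vs {0.15, 0.16, 0.22, 0.22, 0.34, 0.27} → pass.
2 of 4 fail.

2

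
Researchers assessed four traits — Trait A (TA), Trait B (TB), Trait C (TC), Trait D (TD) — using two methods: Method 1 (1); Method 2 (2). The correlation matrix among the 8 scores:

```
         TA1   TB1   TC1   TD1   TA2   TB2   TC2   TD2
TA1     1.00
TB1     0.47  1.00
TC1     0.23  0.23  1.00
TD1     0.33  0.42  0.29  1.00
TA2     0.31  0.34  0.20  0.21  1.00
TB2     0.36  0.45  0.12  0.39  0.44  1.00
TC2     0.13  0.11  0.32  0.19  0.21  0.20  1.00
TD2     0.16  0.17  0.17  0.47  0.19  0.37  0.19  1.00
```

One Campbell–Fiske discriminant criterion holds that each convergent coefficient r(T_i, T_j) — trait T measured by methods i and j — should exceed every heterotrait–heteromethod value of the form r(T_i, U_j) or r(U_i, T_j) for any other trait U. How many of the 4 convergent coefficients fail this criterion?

1

Checking each validity diagonal entry against its comparison values:
TA (methods 1·2): 0.31 vs {0.36, 0.34, 0.13, 0.20, 0.16, 0.21} → fail.
TB (methods 1·2): 0.45 vs {0.34, 0.36, 0.11, 0.12, 0.17, 0.39} → pass.
TC (methods 1·2): 0.32 vs {0.20, 0.13, 0.12, 0.11, 0.17, 0.19} → pass.
TD (methods 1·2): 0.47 vs {0.21, 0.16, 0.39, 0.17, 0.19, 0.17} → pass.
1 of 4 fail.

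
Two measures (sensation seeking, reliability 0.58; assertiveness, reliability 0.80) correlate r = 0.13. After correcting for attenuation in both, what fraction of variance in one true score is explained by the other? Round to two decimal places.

Disattenuated r = 0.13 / √(0.58 × 0.80) = 0.13 / 0.6812 = 0.1908.
Shared true-score variance = 0.1908² = 0.0364 ≈ 0.04.

0.04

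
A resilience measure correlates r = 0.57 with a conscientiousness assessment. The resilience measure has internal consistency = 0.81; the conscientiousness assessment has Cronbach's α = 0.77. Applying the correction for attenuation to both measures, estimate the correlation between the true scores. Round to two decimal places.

0.72

r_true = r_obs / √(r_xx · r_yy) = 0.57 / √(0.81 × 0.77) = 0.57 / √0.6237 = 0.57 / 0.7897 ≈ 0.72.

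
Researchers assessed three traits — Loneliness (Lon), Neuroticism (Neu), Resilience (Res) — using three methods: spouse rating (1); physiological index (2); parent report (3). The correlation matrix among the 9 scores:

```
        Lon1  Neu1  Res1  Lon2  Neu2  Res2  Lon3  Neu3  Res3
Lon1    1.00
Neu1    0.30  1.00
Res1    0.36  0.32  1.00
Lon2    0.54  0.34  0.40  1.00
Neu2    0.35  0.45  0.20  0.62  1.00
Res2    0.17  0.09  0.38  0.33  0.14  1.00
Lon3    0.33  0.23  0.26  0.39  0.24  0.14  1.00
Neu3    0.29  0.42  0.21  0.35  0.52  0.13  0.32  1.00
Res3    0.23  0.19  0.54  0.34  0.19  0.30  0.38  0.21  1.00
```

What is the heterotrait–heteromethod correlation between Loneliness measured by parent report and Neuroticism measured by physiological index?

0.24

Different traits and methods: r(Lon3, Neu2) = 0.24.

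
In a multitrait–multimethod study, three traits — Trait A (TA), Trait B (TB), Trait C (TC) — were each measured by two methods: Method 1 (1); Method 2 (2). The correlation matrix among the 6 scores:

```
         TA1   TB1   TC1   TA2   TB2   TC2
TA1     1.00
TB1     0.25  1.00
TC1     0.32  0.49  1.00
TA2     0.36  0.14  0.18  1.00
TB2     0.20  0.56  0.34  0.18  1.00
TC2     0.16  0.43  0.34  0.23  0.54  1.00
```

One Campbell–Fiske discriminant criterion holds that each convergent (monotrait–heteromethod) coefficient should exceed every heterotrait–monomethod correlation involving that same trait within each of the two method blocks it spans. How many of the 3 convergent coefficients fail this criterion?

Each convergent coefficient versus the relevant comparison correlations:
TA (methods 1·2): 0.36 vs {0.25, 0.18, 0.32, 0.23} → pass.
TB (methods 1·2): 0.56 vs {0.25, 0.18, 0.49, 0.54} → pass.
TC (methods 1·2): 0.34 vs {0.32, 0.23, 0.49, 0.54} → fail.
1 of 3 fail.

1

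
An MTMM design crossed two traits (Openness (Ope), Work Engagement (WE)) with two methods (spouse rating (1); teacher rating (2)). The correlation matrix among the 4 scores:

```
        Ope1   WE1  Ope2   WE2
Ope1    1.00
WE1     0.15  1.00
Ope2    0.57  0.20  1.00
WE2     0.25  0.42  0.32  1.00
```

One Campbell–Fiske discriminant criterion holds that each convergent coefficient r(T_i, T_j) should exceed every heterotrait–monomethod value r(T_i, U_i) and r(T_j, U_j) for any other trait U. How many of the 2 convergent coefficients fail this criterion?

Checking each validity diagonal entry against its comparison values:
Ope (methods 1·2): 0.57 vs {0.15, 0.32} → pass.
WE (methods 1·2): 0.42 vs {0.15, 0.32} → pass.
0 of 2 fail.

0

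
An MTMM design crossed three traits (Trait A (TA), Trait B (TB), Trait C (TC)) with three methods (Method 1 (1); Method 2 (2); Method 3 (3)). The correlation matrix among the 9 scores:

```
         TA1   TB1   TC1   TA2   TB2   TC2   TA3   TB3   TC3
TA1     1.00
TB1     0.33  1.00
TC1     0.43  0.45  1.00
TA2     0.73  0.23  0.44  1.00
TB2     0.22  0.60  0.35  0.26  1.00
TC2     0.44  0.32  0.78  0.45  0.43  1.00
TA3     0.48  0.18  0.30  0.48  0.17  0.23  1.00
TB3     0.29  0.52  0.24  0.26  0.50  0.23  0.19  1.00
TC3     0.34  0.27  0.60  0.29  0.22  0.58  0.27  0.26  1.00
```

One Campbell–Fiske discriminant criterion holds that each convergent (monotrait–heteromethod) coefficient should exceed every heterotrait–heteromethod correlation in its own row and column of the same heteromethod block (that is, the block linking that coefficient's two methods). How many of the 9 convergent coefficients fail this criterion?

0

Each convergent coefficient versus the relevant comparison correlations:
TA (methods 1·2): 0.73 vs {0.22, 0.23, 0.44, 0.44} → pass.
TA (methods 1·3): 0.48 vs {0.29, 0.18, 0.34, 0.30} → pass.
TA (methods 2·3): 0.48 vs {0.26, 0.17, 0.29, 0.23} → pass.
TB (methods 1·2): 0.60 vs {0.23, 0.22, 0.32, 0.35} → pass.
TB (methods 1·3): 0.52 vs {0.18, 0.29, 0.27, 0.24} → pass.
TB (methods 2·3): 0.50 vs {0.17, 0.26, 0.22, 0.23} → pass.
TC (methods 1·2): 0.78 vs {0.44, 0.44, 0.35, 0.32} → pass.
TC (methods 1·3): 0.60 vs {0.30, 0.34, 0.24, 0.27} → pass.
TC (methods 2·3): 0.58 vs {0.23, 0.29, 0.23, 0.22} → pass.
0 of 9 fail.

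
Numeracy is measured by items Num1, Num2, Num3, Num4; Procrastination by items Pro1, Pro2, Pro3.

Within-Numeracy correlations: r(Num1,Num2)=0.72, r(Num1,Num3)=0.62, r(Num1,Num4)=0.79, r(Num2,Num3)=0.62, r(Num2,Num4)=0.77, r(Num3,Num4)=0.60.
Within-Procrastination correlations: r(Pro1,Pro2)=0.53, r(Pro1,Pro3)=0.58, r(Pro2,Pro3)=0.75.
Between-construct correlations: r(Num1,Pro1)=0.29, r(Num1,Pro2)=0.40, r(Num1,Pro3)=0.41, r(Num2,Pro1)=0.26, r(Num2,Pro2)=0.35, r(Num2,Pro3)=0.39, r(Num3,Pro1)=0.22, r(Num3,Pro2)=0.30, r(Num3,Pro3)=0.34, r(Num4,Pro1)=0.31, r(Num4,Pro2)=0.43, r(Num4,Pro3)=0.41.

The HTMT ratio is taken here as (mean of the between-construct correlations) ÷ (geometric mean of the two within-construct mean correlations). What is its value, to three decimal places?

0.525

Mean between = 4.11/12 = 0.3425.
Mean within-Num = 4.12/6 = 0.6867; mean within-Pro = 1.86/3 = 0.6200.
Geometric mean = √(0.6867 × 0.6200) = 0.6525.
HTMT = 0.3425 / 0.6525 = 0.525.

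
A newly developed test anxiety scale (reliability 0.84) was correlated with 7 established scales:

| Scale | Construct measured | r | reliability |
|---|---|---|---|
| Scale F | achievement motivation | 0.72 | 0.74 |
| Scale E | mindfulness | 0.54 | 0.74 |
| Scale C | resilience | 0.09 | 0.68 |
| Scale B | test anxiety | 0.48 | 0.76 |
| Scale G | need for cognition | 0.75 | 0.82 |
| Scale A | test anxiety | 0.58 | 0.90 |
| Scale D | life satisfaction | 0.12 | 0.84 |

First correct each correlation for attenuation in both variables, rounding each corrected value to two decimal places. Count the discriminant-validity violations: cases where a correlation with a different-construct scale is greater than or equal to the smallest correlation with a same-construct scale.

3

Disattenuated r (r / √(r_scale · r_new)):
  Scale F (disc): 0.72 / √(0.74·0.84) = 0.91
  Scale E (disc): 0.54 / √(0.74·0.84) = 0.68
  Scale C (disc): 0.09 / √(0.68·0.84) = 0.12
  Scale B (conv): 0.48 / √(0.76·0.84) = 0.60
  Scale G (disc): 0.75 / √(0.82·0.84) = 0.90
  Scale A (conv): 0.58 / √(0.90·0.84) = 0.67
  Scale D (disc): 0.12 / √(0.84·0.84) = 0.14
Smallest convergent = 0.60. Discriminant values: 0.91, 0.68, 0.12, 0.90, 0.14; count ≥ 0.60 → 3.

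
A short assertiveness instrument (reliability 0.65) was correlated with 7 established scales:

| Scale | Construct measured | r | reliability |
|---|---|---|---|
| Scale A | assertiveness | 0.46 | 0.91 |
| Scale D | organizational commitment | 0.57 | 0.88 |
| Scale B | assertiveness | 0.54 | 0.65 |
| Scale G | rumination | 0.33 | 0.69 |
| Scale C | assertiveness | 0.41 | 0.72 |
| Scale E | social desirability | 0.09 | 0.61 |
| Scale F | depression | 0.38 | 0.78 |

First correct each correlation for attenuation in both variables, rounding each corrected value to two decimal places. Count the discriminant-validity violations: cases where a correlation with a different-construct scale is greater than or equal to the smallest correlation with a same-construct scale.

1

Disattenuated r (r / √(r_scale · r_new)):
  Scale A (conv): 0.46 / √(0.91·0.65) = 0.60
  Scale D (disc): 0.57 / √(0.88·0.65) = 0.75
  Scale B (conv): 0.54 / √(0.65·0.65) = 0.83
  Scale G (disc): 0.33 / √(0.69·0.65) = 0.49
  Scale C (conv): 0.41 / √(0.72·0.65) = 0.60
  Scale E (disc): 0.09 / √(0.61·0.65) = 0.14
  Scale F (disc): 0.38 / √(0.78·0.65) = 0.53
Smallest convergent = 0.60. Discriminant values: 0.75, 0.49, 0.14, 0.53; count ≥ 0.60 → 1.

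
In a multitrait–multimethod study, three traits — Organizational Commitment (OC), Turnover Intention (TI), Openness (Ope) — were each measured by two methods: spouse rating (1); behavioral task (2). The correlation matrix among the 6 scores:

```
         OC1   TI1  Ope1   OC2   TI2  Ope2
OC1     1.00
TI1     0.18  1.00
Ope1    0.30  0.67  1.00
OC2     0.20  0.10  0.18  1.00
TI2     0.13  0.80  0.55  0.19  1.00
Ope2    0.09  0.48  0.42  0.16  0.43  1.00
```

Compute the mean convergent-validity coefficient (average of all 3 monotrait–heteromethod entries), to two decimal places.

0.47

Convergent values: 0.20, 0.80, 0.42; mean = 1.42/3 = 0.47.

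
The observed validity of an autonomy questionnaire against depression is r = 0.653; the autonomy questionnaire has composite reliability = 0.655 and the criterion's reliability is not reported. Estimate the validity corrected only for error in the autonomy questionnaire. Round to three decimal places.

Single correction: r_c = r_obs / √r_xx = 0.653 / √0.655 = 0.653 / 0.8093 ≈ 0.807.

0.807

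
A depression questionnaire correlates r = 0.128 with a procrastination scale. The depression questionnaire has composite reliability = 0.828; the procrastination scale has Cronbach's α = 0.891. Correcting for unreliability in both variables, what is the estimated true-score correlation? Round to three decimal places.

0.149

r_true = r_obs / √(r_xx · r_yy) = 0.128 / √(0.828 × 0.891) = 0.128 / √0.737748 = 0.128 / 0.8589 ≈ 0.149.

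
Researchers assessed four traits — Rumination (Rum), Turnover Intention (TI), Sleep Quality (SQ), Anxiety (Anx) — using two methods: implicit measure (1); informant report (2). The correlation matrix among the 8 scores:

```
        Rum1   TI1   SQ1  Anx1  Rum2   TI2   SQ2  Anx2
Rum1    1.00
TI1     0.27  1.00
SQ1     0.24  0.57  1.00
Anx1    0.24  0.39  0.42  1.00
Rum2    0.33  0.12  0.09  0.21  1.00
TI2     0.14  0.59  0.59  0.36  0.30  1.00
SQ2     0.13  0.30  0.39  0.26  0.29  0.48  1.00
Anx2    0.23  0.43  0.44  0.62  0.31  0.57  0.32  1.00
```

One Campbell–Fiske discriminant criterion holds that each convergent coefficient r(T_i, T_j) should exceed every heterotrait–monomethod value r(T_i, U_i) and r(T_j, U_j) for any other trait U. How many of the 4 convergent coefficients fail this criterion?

Checking each validity diagonal entry against its comparison values:
Rum (methods 1·2): 0.33 vs {0.27, 0.30, 0.24, 0.29, 0.24, 0.31} → pass.
TI (methods 1·2): 0.59 vs {0.27, 0.30, 0.57, 0.48, 0.39, 0.57} → pass.
SQ (methods 1·2): 0.39 vs {0.24, 0.29, 0.57, 0.48, 0.42, 0.32} → fail.
Anx (methods 1·2): 0.62 vs {0.24, 0.31, 0.39, 0.57, 0.42, 0.32} → pass.
1 of 4 fail.

1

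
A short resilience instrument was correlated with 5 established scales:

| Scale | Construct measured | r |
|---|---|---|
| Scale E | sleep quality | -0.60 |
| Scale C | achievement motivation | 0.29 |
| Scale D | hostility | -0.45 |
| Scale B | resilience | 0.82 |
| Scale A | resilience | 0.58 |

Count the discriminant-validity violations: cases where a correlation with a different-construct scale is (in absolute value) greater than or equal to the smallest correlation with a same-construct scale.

1

Convergent (same construct = resilience): Scale B, Scale A.
Smallest convergent = 0.58. Discriminant |r|: 0.60, 0.29, 0.45; count ≥ 0.58 → 1.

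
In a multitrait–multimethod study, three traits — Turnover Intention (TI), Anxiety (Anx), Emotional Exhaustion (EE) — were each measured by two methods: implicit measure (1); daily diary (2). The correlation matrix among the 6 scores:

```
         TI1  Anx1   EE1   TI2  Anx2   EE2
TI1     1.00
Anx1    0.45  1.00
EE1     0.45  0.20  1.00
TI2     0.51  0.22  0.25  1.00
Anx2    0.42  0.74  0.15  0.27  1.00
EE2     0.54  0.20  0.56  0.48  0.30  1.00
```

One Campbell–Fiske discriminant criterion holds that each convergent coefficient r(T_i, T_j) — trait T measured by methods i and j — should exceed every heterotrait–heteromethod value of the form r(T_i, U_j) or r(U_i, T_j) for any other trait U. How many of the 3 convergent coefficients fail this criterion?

1

Convergent coefficients and their comparison sets:
TI (methods 1·2): 0.51 vs {0.42, 0.22, 0.54, 0.25} → fail.
Anx (methods 1·2): 0.74 vs {0.22, 0.42, 0.20, 0.15} → pass.
EE (methods 1·2): 0.56 vs {0.25, 0.54, 0.15, 0.20} → pass.
1 of 3 fail.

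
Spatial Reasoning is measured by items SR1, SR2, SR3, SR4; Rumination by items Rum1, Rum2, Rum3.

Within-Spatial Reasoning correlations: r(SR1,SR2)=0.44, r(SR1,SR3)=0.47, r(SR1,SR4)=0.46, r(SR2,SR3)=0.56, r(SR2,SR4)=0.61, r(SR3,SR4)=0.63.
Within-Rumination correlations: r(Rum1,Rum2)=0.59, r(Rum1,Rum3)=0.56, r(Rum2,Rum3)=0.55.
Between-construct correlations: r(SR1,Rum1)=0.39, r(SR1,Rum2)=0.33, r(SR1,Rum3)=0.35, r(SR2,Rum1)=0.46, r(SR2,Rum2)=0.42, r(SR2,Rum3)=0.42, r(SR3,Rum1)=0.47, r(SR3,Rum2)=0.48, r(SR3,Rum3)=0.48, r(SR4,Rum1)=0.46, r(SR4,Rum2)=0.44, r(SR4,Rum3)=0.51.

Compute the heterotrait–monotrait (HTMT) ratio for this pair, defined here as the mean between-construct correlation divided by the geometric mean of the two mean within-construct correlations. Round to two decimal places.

Mean between = 5.21/12 = 0.4342.
Mean within-SR = 3.17/6 = 0.5283; mean within-Rum = 1.70/3 = 0.5667.
Geometric mean = √(0.5283 × 0.5667) = 0.5472.
HTMT = 0.4342 / 0.5472 = 0.79.

0.79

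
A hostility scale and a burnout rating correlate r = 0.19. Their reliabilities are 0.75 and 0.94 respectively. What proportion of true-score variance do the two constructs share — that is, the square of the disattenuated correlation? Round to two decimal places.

Disattenuated r = 0.19 / √(0.75 × 0.94) = 0.19 / 0.8396 = 0.2263.
Shared true-score variance = 0.2263² = 0.0512 ≈ 0.05.

0.05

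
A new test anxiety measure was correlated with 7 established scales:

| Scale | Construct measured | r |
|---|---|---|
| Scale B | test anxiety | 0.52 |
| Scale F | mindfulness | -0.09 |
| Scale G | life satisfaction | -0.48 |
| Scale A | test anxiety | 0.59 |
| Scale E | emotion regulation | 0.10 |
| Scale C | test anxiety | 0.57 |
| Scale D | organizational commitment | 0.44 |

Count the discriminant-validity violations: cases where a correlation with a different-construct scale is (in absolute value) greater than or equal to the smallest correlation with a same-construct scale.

Convergent (same construct = test anxiety): Scale B, Scale A, Scale C.
Smallest convergent = 0.52. Discriminant |r|: 0.09, 0.48, 0.10, 0.44; count ≥ 0.52 → 0.

0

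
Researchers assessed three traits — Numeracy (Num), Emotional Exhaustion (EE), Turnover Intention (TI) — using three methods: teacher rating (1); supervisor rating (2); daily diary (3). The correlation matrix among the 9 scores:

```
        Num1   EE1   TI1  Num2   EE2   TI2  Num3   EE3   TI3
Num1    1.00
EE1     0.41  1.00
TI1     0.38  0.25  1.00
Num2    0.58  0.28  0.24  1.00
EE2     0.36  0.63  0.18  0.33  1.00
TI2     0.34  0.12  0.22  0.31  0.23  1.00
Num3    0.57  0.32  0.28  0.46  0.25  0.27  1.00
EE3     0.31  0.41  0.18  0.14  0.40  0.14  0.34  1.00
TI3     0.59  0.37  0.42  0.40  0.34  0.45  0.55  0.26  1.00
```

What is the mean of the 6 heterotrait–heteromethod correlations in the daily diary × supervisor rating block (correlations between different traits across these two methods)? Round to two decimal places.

0.26

HTHM values (method 3 × method 2): 0.25, 0.27, 0.14, 0.14, 0.40, 0.34; mean = 1.54/6 = 0.26.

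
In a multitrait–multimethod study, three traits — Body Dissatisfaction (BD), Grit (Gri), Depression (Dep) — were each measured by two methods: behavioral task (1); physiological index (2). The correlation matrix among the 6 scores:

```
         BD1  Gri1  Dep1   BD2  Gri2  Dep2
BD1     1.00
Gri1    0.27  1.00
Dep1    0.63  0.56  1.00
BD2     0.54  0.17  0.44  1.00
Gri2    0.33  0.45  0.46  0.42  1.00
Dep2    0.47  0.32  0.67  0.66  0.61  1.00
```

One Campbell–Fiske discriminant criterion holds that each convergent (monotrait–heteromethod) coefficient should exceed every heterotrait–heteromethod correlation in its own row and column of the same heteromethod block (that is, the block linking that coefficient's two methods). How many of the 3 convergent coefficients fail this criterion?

Convergent coefficients and their comparison sets:
BD (methods 1·2): 0.54 vs {0.33, 0.17, 0.47, 0.44} → pass.
Gri (methods 1·2): 0.45 vs {0.17, 0.33, 0.32, 0.46} → fail.
Dep (methods 1·2): 0.67 vs {0.44, 0.47, 0.46, 0.32} → pass.
1 of 3 fail.

1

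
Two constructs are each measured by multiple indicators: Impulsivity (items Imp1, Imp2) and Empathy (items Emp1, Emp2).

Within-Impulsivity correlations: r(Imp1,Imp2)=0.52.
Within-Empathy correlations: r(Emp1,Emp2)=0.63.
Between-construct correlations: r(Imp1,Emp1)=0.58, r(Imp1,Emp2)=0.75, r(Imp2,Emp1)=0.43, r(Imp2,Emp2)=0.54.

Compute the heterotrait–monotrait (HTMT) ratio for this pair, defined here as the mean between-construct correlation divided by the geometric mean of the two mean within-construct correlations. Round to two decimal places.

Between-construct mean = 2.30/4 = 0.5750.
Mean within-Imp = 0.52/1 = 0.5200; mean within-Emp = 0.63/1 = 0.6300.
Geometric mean = √(0.5200 × 0.6300) = 0.5724.
HTMT = 0.5750 / 0.5724 = 1.00.

1.00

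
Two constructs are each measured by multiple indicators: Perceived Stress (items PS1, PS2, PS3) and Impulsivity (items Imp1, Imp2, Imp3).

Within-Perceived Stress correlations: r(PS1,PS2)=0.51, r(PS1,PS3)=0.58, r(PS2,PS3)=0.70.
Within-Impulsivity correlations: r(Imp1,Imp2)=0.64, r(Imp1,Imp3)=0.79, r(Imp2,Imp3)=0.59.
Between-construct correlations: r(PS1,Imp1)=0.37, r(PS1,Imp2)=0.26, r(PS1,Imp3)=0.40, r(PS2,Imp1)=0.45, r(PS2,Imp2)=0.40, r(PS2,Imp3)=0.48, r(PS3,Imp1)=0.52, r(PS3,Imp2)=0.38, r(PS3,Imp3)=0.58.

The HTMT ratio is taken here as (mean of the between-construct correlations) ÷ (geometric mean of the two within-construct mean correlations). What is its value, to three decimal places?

0.673

Between-construct mean = 3.84/9 = 0.4267.
Mean within-PS = 1.79/3 = 0.5967; mean within-Imp = 2.02/3 = 0.6733.
Geometric mean = √(0.5967 × 0.6733) = 0.6338.
HTMT = 0.4267 / 0.6338 = 0.673.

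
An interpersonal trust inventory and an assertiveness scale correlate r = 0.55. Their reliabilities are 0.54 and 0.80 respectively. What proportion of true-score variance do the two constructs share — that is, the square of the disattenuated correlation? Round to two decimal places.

0.70

Disattenuated r = 0.55 / √(0.54 × 0.80) = 0.55 / 0.6573 = 0.8368.
Shared true-score variance = 0.8368² = 0.7002 ≈ 0.70.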